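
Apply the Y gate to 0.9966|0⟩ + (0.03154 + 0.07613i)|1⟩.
(0.07613 - 0.03154i)|0⟩ + 0.9966i|1⟩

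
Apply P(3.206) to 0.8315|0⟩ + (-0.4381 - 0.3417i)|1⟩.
0.8315|0⟩ + (0.4152 + 0.3692i)|1⟩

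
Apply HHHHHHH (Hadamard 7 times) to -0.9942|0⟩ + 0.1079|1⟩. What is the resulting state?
-0.6267|0⟩ - 0.7793|1⟩

H² = I, so H^7 = H: a single Hadamard. With (a, b) = (-0.9942, 0.1079), H gives ((a + b)/√2, (a − b)/√2) = (-0.6267, -0.7793).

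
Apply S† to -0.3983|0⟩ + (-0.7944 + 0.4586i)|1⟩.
-0.3983|0⟩ + (0.4586 + 0.7944i)|1⟩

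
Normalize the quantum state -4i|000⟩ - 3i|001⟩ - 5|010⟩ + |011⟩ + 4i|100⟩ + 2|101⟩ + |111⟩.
-0.4714i|000⟩ - (1/√8)i|001⟩ - 0.5893|010⟩ + 0.1179|011⟩ + 0.4714i|100⟩ + 0.2357|101⟩ + 0.1179|111⟩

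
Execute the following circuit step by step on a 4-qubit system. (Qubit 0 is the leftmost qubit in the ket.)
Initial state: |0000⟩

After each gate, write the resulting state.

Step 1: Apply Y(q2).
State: i|0010⟩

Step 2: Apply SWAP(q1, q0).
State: i|0010⟩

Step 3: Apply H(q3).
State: (1/√2)i|0010⟩ + (1/√2)i|0011⟩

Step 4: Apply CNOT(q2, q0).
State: (1/√2)i|1010⟩ + (1/√2)i|1011⟩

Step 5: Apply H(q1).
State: (1/2)i|1010⟩ + (1/2)i|1011⟩ + (1/2)i|1110⟩ + (1/2)i|1111⟩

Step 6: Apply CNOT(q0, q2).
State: (1/2)i|1000⟩ + (1/2)i|1001⟩ + (1/2)i|1100⟩ + (1/2)i|1101⟩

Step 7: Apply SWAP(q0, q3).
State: (1/2)i|0001⟩ + (1/2)i|0101⟩ + (1/2)i|1001⟩ + (1/2)i|1101⟩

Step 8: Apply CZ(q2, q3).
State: (1/2)i|0001⟩ + (1/2)i|0101⟩ + (1/2)i|1001⟩ + (1/2)i|1101⟩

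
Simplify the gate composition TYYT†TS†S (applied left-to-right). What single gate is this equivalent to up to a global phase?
T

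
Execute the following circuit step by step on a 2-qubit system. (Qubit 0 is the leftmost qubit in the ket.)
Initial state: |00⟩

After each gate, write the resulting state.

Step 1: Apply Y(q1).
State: i|01⟩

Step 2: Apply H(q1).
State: (1/√2)i|00⟩ - (1/√2)i|01⟩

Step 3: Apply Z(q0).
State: (1/√2)i|00⟩ - (1/√2)i|01⟩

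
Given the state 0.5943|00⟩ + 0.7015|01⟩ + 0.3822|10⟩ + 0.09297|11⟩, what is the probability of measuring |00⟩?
0.3532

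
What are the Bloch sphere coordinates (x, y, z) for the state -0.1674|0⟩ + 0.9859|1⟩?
(-0.3301, 0, -0.944)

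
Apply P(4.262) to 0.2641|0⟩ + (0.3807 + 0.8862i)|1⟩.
0.2641|0⟩ + (0.6321 - 0.7285i)|1⟩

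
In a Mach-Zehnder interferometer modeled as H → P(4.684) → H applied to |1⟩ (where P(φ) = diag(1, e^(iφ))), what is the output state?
(0.5142 + 0.4998i)|0⟩ + (0.4858 - 0.4998i)|1⟩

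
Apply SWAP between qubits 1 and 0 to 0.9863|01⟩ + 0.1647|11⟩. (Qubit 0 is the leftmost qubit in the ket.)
0.9863|10⟩ + 0.1647|11⟩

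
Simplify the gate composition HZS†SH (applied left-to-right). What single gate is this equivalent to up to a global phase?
X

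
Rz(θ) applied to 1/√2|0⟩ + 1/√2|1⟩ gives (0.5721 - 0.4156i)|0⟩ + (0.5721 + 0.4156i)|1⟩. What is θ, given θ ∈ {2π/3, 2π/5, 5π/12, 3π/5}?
2π/5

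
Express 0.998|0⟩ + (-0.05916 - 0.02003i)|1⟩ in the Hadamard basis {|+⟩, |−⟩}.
(0.6639 - 0.01416i)|+⟩ + (0.7475 + 0.01416i)|−⟩

With |ψ⟩ = α|0⟩ + β|1⟩, the Hadamard-basis coefficients are ⟨+|ψ⟩ = (α + β)/√2 and ⟨−|ψ⟩ = (α − β)/√2.
Here α = 0.998, β = (-0.05916 - 0.02003i): (α + β)/√2 = (0.6639 - 0.01416i), (α − β)/√2 = (0.7475 + 0.01416i).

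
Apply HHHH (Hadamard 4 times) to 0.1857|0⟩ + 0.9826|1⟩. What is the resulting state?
0.1857|0⟩ + 0.9826|1⟩

H² = I, so an even number of Hadamards cancels: H^4 = I and the state is unchanged.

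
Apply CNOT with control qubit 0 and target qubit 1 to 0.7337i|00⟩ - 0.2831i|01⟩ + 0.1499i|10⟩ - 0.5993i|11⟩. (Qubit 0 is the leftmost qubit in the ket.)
0.7337i|00⟩ - 0.2831i|01⟩ - 0.5993i|10⟩ + 0.1499i|11⟩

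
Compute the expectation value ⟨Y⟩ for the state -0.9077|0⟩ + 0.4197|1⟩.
0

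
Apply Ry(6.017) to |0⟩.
-0.9912|0⟩ + 0.1327|1⟩

Ry(6.017) = [[cos(θ/2), −sin(θ/2)], [sin(θ/2), cos(θ/2)]]; θ = 6.017, cos(θ/2) ≈ -0.991156, sin(θ/2) ≈ 0.1327.
With a = amp(|0⟩) = 1 and b = amp(|1⟩) = 0:
new amp(|0⟩) = (-0.991156)·a + (-0.1327)·b = -0.9912
new amp(|1⟩) = (0.1327)·a + (-0.991156)·b = 0.1327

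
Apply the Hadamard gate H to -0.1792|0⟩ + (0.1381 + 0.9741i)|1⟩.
(-0.02906 + 0.6888i)|0⟩ + (-0.2244 - 0.6888i)|1⟩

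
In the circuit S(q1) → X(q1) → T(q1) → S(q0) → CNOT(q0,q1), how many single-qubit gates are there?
4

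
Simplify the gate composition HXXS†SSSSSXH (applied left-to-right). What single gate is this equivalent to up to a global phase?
Z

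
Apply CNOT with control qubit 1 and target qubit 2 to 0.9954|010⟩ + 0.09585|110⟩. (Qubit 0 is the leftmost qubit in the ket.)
0.9954|011⟩ + 0.09585|111⟩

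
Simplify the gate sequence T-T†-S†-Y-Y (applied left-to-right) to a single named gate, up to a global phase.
S†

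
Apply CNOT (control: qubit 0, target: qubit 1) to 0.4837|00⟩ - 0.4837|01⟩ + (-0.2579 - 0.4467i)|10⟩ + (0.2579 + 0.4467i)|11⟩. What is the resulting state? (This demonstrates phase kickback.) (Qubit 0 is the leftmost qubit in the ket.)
0.4837|00⟩ - 0.4837|01⟩ + (0.2579 + 0.4467i)|10⟩ + (-0.2579 - 0.4467i)|11⟩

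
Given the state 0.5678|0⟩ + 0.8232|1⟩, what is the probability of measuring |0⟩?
0.3224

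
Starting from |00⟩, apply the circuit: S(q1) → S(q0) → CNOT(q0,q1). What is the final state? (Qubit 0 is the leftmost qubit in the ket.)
|00⟩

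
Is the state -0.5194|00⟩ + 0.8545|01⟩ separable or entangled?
Separable

Writing the state as a|00⟩ + b|01⟩ + c|10⟩ + d|11⟩, it is a product state iff ad − bc = 0.
Here (a, b, c, d) = (-0.5194, 0.8545, 0, 0): ad − bc = (-0.5194)(0) − (0.8545)(0) = 0, so the state is separable.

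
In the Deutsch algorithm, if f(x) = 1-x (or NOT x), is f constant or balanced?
Balanced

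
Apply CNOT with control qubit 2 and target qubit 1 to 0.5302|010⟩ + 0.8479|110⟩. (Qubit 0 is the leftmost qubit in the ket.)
0.5302|010⟩ + 0.8479|110⟩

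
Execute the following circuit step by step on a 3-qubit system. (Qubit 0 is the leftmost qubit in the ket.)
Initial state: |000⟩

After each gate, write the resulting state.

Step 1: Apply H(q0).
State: 1/√2|000⟩ + 1/√2|100⟩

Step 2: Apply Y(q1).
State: (1/√2)i|010⟩ + (1/√2)i|110⟩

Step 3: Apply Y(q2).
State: -1/√2|011⟩ - 1/√2|111⟩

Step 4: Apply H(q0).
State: -|011⟩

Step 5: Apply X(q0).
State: -|111⟩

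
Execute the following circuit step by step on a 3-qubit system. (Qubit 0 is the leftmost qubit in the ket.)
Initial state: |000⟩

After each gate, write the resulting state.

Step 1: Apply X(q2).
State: |001⟩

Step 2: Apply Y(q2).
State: -i|000⟩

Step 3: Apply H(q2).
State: -(1/√2)i|000⟩ - (1/√2)i|001⟩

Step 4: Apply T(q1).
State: -(1/√2)i|000⟩ - (1/√2)i|001⟩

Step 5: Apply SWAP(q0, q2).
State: -(1/√2)i|000⟩ - (1/√2)i|100⟩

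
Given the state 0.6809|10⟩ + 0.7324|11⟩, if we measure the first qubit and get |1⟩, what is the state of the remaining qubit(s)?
0.6809|0⟩ + 0.7324|1⟩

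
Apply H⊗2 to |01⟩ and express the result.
1/2|00⟩ - 1/2|01⟩ + 1/2|10⟩ - 1/2|11⟩

H⊗2 gives amp(|y⟩) = (1/2) Σ_x (−1)^(x·y) amp(|x⟩), where x·y is the number of positions in which both x and y have a 1.
|00⟩: (1)/2 = 1/2
|01⟩: (-1)/2 = -1/2
|10⟩: (1)/2 = 1/2
|11⟩: (-1)/2 = -1/2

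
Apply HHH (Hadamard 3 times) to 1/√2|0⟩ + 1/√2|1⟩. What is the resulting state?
|0⟩

H² = I, so H^3 = H: a single Hadamard. With (a, b) = (1/√2, 1/√2), H gives ((a + b)/√2, (a − b)/√2) = (1, 0).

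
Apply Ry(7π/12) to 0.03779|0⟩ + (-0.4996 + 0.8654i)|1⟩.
(0.4194 - 0.6866i)|0⟩ + (-0.2742 + 0.5268i)|1⟩

Ry(7π/12) = [[cos(θ/2), −sin(θ/2)], [sin(θ/2), cos(θ/2)]]; θ = 7π/12, cos(θ/2) ≈ 0.608761, sin(θ/2) ≈ 0.793353.
With a = amp(|0⟩) = 0.03779 and b = amp(|1⟩) = (-0.4996 + 0.8654i):
new amp(|0⟩) = (0.608761)·a + (-0.793353)·b = (0.4194 - 0.6866i)
new amp(|1⟩) = (0.793353)·a + (0.608761)·b = (-0.2742 + 0.5268i)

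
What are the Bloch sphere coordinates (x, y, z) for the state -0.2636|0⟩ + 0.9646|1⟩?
(-0.5085, 0, -0.861)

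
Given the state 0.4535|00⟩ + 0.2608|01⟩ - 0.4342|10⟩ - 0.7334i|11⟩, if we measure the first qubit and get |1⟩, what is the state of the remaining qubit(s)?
-0.5094|0⟩ - 0.8605i|1⟩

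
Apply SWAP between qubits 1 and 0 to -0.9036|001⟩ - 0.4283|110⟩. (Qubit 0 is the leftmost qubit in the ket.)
-0.9036|001⟩ - 0.4283|110⟩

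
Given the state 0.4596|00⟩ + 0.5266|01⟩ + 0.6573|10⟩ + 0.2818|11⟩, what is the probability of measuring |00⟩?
0.2112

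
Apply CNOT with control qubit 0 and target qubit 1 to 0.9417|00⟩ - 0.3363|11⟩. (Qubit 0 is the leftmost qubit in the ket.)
0.9417|00⟩ - 0.3363|10⟩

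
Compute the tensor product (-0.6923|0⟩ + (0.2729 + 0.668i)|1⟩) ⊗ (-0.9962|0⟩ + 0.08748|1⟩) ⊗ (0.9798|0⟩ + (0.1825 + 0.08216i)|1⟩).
0.6757|000⟩ + (0.1259 + 0.05666i)|001⟩ - 0.05934|010⟩ + (-0.01105 - 0.004976i)|011⟩ + (-0.2664 - 0.652i)|100⟩ + (0.005059 - 0.1438i)|101⟩ + (0.02339 + 0.05726i)|110⟩ + (-0.0004443 + 0.01263i)|111⟩

amp(|b₁b₂…⟩) = product of the factor amplitudes for bits b₁, b₂, …; only kets whose every factor amplitude is nonzero survive.
|000⟩: (-0.6923)(-0.9962)(0.9798) = 0.6757
|001⟩: (-0.6923)(-0.9962)(0.1825 + 0.08216i) = (0.1259 + 0.05666i)
|010⟩: (-0.6923)(0.08748)(0.9798) = -0.05934
|011⟩: (-0.6923)(0.08748)(0.1825 + 0.08216i) = (-0.01105 - 0.004976i)
|100⟩: (0.2729 + 0.668i)(-0.9962)(0.9798) = (-0.2664 - 0.652i)
|101⟩: (0.2729 + 0.668i)(-0.9962)(0.1825 + 0.08216i) = (0.005059 - 0.1438i)
|110⟩: (0.2729 + 0.668i)(0.08748)(0.9798) = (0.02339 + 0.05726i)
|111⟩: (0.2729 + 0.668i)(0.08748)(0.1825 + 0.08216i) = (-0.0004443 + 0.01263i)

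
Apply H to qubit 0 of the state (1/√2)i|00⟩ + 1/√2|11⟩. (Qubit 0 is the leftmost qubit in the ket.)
(1/2)i|00⟩ + 1/2|01⟩ + (1/2)i|10⟩ - 1/2|11⟩

H on qubit 0 mixes each pair of kets that differ only in qubit 0: amplitudes (a, b) of (|…0…⟩, |…1…⟩) become ((a + b)/√2, (a − b)/√2). Kets absent from the input have amplitude 0.
(|00⟩, |10⟩): (a, b) = ((1/√2)i, 0) → ((1/2)i, (1/2)i)
(|01⟩, |11⟩): (a, b) = (0, 1/√2) → (1/2, -1/2)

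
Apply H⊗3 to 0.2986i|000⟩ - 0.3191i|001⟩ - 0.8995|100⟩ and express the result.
(-0.318 - 0.007248i)|000⟩ + (-0.318 + 0.2184i)|001⟩ + (-0.318 - 0.007248i)|010⟩ + (-0.318 + 0.2184i)|011⟩ + (0.318 - 0.007248i)|100⟩ + (0.318 + 0.2184i)|101⟩ + (0.318 - 0.007248i)|110⟩ + (0.318 + 0.2184i)|111⟩

H⊗3 gives amp(|y⟩) = (1/2√2) Σ_x (−1)^(x·y) amp(|x⟩), where x·y is the number of positions in which both x and y have a 1.
|000⟩: (0.2986i - 0.3191i - 0.8995)/(2√2) = (-0.318 - 0.007248i)
|001⟩: (0.2986i + 0.3191i - 0.8995)/(2√2) = (-0.318 + 0.2184i)
|010⟩: (0.2986i - 0.3191i - 0.8995)/(2√2) = (-0.318 - 0.007248i)
|011⟩: (0.2986i + 0.3191i - 0.8995)/(2√2) = (-0.318 + 0.2184i)
|100⟩: (0.2986i - 0.3191i + 0.8995)/(2√2) = (0.318 - 0.007248i)
|101⟩: (0.2986i + 0.3191i + 0.8995)/(2√2) = (0.318 + 0.2184i)
|110⟩: (0.2986i - 0.3191i + 0.8995)/(2√2) = (0.318 - 0.007248i)
|111⟩: (0.2986i + 0.3191i + 0.8995)/(2√2) = (0.318 + 0.2184i)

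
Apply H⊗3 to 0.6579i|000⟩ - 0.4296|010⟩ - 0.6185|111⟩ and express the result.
(-0.3706 + 0.2326i)|000⟩ + (0.06679 + 0.2326i)|001⟩ + (0.3706 + 0.2326i)|010⟩ + (-0.06679 + 0.2326i)|011⟩ + (0.06679 + 0.2326i)|100⟩ + (-0.3706 + 0.2326i)|101⟩ + (-0.06679 + 0.2326i)|110⟩ + (0.3706 + 0.2326i)|111⟩

H⊗3 gives amp(|y⟩) = (1/2√2) Σ_x (−1)^(x·y) amp(|x⟩), where x·y is the number of positions in which both x and y have a 1.
|000⟩: (0.6579i - 0.4296 - 0.6185)/(2√2) = (-0.3706 + 0.2326i)
|001⟩: (0.6579i - 0.4296 + 0.6185)/(2√2) = (0.06679 + 0.2326i)
|010⟩: (0.6579i + 0.4296 + 0.6185)/(2√2) = (0.3706 + 0.2326i)
|011⟩: (0.6579i + 0.4296 - 0.6185)/(2√2) = (-0.06679 + 0.2326i)
|100⟩: (0.6579i - 0.4296 + 0.6185)/(2√2) = (0.06679 + 0.2326i)
|101⟩: (0.6579i - 0.4296 - 0.6185)/(2√2) = (-0.3706 + 0.2326i)
|110⟩: (0.6579i + 0.4296 - 0.6185)/(2√2) = (-0.06679 + 0.2326i)
|111⟩: (0.6579i + 0.4296 + 0.6185)/(2√2) = (0.3706 + 0.2326i)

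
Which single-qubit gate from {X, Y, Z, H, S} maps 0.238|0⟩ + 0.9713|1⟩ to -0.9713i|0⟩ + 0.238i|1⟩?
Y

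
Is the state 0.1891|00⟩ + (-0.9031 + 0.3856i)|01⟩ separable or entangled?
Separable

Writing the state as a|00⟩ + b|01⟩ + c|10⟩ + d|11⟩, it is a product state iff ad − bc = 0.
Here (a, b, c, d) = (0.1891, (-0.9031 + 0.3856i), 0, 0): ad − bc = (0.1891)(0) − (-0.9031 + 0.3856i)(0) = 0, so the state is separable.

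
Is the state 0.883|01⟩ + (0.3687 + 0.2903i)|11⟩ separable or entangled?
Separable

Writing the state as a|00⟩ + b|01⟩ + c|10⟩ + d|11⟩, it is a product state iff ad − bc = 0.
Here (a, b, c, d) = (0, 0.883, 0, (0.3687 + 0.2903i)): ad − bc = (0)(0.3687 + 0.2903i) − (0.883)(0) = 0, so the state is separable.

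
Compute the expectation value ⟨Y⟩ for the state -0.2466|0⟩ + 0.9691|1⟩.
0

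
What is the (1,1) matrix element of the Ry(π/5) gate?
0.9511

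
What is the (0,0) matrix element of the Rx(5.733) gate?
-0.9624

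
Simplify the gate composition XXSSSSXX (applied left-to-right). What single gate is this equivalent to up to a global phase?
I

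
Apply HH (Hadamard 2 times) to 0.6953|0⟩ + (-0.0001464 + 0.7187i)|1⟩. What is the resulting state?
0.6953|0⟩ + (-0.0001464 + 0.7187i)|1⟩

H² = I, so an even number of Hadamards cancels: H^2 = I and the state is unchanged.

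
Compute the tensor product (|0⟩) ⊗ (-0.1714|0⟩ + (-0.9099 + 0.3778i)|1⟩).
-0.1714|00⟩ + (-0.9099 + 0.3778i)|01⟩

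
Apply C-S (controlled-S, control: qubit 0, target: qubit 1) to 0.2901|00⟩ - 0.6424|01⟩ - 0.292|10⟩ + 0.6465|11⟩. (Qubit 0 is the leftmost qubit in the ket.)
0.2901|00⟩ - 0.6424|01⟩ - 0.292|10⟩ + 0.6465i|11⟩

C-S leaves the control-|0⟩ kets |00⟩, |01⟩ unchanged and applies S to qubit 1 on the control-|1⟩ pair (|10⟩, |11⟩).
S = [[1, 0], [0, i]].
With a = amp(|10⟩) = -0.292 and b = amp(|11⟩) = 0.6465:
new amp(|10⟩) = (1)·a = -0.292
new amp(|11⟩) = (i)·b = 0.6465i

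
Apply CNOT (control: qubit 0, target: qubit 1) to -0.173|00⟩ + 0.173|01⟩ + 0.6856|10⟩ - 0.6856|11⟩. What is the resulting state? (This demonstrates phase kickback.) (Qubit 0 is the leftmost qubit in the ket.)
-0.173|00⟩ + 0.173|01⟩ - 0.6856|10⟩ + 0.6856|11⟩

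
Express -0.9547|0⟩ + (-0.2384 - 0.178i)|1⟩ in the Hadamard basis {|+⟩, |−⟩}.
(-0.8436 - 0.1259i)|+⟩ + (-0.5065 + 0.1259i)|−⟩

With |ψ⟩ = α|0⟩ + β|1⟩, the Hadamard-basis coefficients are ⟨+|ψ⟩ = (α + β)/√2 and ⟨−|ψ⟩ = (α − β)/√2.
Here α = -0.9547, β = (-0.2384 - 0.178i): (α + β)/√2 = (-0.8436 - 0.1259i), (α − β)/√2 = (-0.5065 + 0.1259i).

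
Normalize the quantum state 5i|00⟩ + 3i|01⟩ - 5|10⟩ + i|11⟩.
0.6455i|00⟩ + 0.3873i|01⟩ - 0.6455|10⟩ + 0.1291i|11⟩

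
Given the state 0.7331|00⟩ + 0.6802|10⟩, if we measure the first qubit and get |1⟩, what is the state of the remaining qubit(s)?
|0⟩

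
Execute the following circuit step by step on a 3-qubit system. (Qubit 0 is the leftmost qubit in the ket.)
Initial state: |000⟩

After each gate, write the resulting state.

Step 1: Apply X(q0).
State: |100⟩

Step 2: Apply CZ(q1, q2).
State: |100⟩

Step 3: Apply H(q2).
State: 1/√2|100⟩ + 1/√2|101⟩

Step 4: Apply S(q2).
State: 1/√2|100⟩ + (1/√2)i|101⟩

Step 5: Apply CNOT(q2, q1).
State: 1/√2|100⟩ + (1/√2)i|111⟩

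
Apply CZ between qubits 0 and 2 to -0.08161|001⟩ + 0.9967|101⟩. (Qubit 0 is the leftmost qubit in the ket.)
-0.08161|001⟩ - 0.9967|101⟩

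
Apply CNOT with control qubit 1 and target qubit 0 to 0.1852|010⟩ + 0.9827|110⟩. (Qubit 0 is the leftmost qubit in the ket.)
0.9827|010⟩ + 0.1852|110⟩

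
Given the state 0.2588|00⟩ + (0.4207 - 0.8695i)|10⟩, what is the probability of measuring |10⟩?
0.933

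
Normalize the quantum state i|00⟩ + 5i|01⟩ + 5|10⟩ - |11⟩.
0.1387i|00⟩ + 0.6934i|01⟩ + 0.6934|10⟩ - 0.1387|11⟩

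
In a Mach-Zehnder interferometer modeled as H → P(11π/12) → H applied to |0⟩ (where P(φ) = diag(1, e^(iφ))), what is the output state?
(0.01704 + 0.1294i)|0⟩ + (0.983 - 0.1294i)|1⟩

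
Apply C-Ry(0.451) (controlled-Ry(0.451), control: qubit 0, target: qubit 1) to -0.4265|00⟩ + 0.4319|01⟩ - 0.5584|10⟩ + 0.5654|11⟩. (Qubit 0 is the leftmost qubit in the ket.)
-0.4265|00⟩ + 0.4319|01⟩ - 0.6707|10⟩ + 0.4262|11⟩

C-Ry(0.451) leaves the control-|0⟩ kets |00⟩, |01⟩ unchanged and applies Ry(0.451) to qubit 1 on the control-|1⟩ pair (|10⟩, |11⟩).
Ry(0.451) = [[cos(θ/2), −sin(θ/2)], [sin(θ/2), cos(θ/2)]]; θ = 0.451, cos(θ/2) ≈ 0.974682, sin(θ/2) ≈ 0.223594.
With a = amp(|10⟩) = -0.5584 and b = amp(|11⟩) = 0.5654:
new amp(|10⟩) = (0.974682)·a + (-0.223594)·b = -0.6707
new amp(|11⟩) = (0.223594)·a + (0.974682)·b = 0.4262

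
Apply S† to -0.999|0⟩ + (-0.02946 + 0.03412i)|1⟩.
-0.999|0⟩ + (0.03412 + 0.02946i)|1⟩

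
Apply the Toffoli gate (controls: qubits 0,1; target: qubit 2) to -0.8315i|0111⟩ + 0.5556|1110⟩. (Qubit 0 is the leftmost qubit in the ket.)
-0.8315i|0111⟩ + 0.5556|1100⟩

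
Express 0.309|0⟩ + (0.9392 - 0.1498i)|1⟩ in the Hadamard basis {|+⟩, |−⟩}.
(0.8826 - 0.1059i)|+⟩ + (-0.4456 + 0.1059i)|−⟩

With |ψ⟩ = α|0⟩ + β|1⟩, the Hadamard-basis coefficients are ⟨+|ψ⟩ = (α + β)/√2 and ⟨−|ψ⟩ = (α − β)/√2.
Here α = 0.309, β = (0.9392 - 0.1498i): (α + β)/√2 = (0.8826 - 0.1059i), (α − β)/√2 = (-0.4456 + 0.1059i).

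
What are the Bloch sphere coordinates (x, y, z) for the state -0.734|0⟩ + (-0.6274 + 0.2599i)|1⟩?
(0.921, -0.3815, 0.07758)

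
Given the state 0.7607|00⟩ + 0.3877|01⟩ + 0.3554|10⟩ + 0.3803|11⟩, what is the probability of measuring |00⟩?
0.5787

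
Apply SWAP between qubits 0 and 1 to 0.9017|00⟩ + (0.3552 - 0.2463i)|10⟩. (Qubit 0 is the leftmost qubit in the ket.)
0.9017|00⟩ + (0.3552 - 0.2463i)|01⟩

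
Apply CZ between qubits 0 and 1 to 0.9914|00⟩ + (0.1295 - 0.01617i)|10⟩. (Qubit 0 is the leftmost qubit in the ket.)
0.9914|00⟩ + (0.1295 - 0.01617i)|10⟩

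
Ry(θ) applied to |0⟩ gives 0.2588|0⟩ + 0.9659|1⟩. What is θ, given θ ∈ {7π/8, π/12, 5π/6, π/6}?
5π/6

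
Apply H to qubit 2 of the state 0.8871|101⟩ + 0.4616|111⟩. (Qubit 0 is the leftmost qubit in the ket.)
0.6273|100⟩ - 0.6273|101⟩ + 0.3264|110⟩ - 0.3264|111⟩

H on qubit 2 mixes each pair of kets that differ only in qubit 2: amplitudes (a, b) of (|…0…⟩, |…1…⟩) become ((a + b)/√2, (a − b)/√2). Kets absent from the input have amplitude 0.
(|100⟩, |101⟩): (a, b) = (0, 0.8871) → (0.6273, -0.6273)
(|110⟩, |111⟩): (a, b) = (0, 0.4616) → (0.3264, -0.3264)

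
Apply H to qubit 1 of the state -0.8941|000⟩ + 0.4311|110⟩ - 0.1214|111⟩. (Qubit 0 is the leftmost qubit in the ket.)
-0.6322|000⟩ - 0.6322|010⟩ + 0.3048|100⟩ - 0.08584|101⟩ - 0.3048|110⟩ + 0.08584|111⟩

H on qubit 1 mixes each pair of kets that differ only in qubit 1: amplitudes (a, b) of (|…0…⟩, |…1…⟩) become ((a + b)/√2, (a − b)/√2). Kets absent from the input have amplitude 0.
(|000⟩, |010⟩): (a, b) = (-0.8941, 0) → (-0.6322, -0.6322)
(|100⟩, |110⟩): (a, b) = (0, 0.4311) → (0.3048, -0.3048)
(|101⟩, |111⟩): (a, b) = (0, -0.1214) → (-0.08584, 0.08584)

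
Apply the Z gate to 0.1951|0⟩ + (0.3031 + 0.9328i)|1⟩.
0.1951|0⟩ + (-0.3031 - 0.9328i)|1⟩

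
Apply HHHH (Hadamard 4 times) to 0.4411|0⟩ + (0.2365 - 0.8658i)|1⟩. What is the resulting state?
0.4411|0⟩ + (0.2365 - 0.8658i)|1⟩

H² = I, so an even number of Hadamards cancels: H^4 = I and the state is unchanged.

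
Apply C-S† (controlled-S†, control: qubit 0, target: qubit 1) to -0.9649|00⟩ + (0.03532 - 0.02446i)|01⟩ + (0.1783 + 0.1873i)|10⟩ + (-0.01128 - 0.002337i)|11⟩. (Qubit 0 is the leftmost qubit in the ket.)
-0.9649|00⟩ + (0.03532 - 0.02446i)|01⟩ + (0.1783 + 0.1873i)|10⟩ + (-0.002337 + 0.01128i)|11⟩

C-S† leaves the control-|0⟩ kets |00⟩, |01⟩ unchanged and applies S† to qubit 1 on the control-|1⟩ pair (|10⟩, |11⟩).
S† = [[1, 0], [0, -i]].
With a = amp(|10⟩) = (0.1783 + 0.1873i) and b = amp(|11⟩) = (-0.01128 - 0.002337i):
new amp(|10⟩) = (1)·a = (0.1783 + 0.1873i)
new amp(|11⟩) = (-i)·b = (-0.002337 + 0.01128i)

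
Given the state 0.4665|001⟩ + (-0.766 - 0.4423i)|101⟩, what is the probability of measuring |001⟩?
0.2176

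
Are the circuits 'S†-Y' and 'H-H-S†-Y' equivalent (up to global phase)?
Yes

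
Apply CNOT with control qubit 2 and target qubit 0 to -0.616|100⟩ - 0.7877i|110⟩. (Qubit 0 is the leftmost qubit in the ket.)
-0.616|100⟩ - 0.7877i|110⟩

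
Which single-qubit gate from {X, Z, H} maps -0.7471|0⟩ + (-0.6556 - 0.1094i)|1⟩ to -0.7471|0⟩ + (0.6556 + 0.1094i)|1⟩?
Z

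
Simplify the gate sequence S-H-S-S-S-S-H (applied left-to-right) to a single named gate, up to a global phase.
S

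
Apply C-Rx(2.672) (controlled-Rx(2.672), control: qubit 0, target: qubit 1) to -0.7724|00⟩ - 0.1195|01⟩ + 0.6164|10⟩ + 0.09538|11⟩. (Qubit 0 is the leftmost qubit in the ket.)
-0.7724|00⟩ - 0.1195|01⟩ + (0.1434 - 0.09276i)|10⟩ + (0.02219 - 0.5995i)|11⟩

C-Rx(2.672) leaves the control-|0⟩ kets |00⟩, |01⟩ unchanged and applies Rx(2.672) to qubit 1 on the control-|1⟩ pair (|10⟩, |11⟩).
Rx(2.672) = [[cos(θ/2), −i·sin(θ/2)], [−i·sin(θ/2), cos(θ/2)]]; θ = 2.672, cos(θ/2) ≈ 0.232645, sin(θ/2) ≈ 0.972562.
With a = amp(|10⟩) = 0.6164 and b = amp(|11⟩) = 0.09538:
new amp(|10⟩) = (0.232645)·a + (-0.972562i)·b = (0.1434 - 0.09276i)
new amp(|11⟩) = (-0.972562i)·a + (0.232645)·b = (0.02219 - 0.5995i)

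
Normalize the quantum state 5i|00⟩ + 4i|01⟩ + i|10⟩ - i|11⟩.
0.7625i|00⟩ + 0.61i|01⟩ + 0.1525i|10⟩ - 0.1525i|11⟩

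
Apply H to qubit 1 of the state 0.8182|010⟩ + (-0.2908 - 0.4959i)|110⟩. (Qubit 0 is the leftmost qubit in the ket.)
0.5786|000⟩ - 0.5786|010⟩ + (-0.2056 - 0.3507i)|100⟩ + (0.2056 + 0.3507i)|110⟩

H on qubit 1 mixes each pair of kets that differ only in qubit 1: amplitudes (a, b) of (|…0…⟩, |…1…⟩) become ((a + b)/√2, (a − b)/√2). Kets absent from the input have amplitude 0.
(|000⟩, |010⟩): (a, b) = (0, 0.8182) → (0.5786, -0.5786)
(|100⟩, |110⟩): (a, b) = (0, (-0.2908 - 0.4959i)) → ((-0.2056 - 0.3507i), (0.2056 + 0.3507i))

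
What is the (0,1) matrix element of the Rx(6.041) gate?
-0.1208i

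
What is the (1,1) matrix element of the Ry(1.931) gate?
0.569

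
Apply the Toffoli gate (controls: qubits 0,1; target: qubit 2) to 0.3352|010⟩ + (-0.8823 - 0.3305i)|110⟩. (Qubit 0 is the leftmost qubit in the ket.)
0.3352|010⟩ + (-0.8823 - 0.3305i)|111⟩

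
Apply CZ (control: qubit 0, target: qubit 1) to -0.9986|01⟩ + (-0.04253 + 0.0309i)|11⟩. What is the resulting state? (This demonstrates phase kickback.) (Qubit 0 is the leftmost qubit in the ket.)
-0.9986|01⟩ + (0.04253 - 0.0309i)|11⟩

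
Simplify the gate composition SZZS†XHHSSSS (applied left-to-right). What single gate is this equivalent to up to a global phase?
X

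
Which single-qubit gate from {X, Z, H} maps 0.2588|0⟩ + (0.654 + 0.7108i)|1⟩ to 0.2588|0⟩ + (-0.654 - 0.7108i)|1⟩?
Z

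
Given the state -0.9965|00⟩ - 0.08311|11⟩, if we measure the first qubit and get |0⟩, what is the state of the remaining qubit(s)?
-|0⟩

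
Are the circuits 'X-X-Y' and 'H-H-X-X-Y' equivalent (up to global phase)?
Yes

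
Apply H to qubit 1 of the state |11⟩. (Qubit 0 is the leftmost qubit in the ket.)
1/√2|10⟩ - 1/√2|11⟩

H on qubit 1 mixes each pair of kets that differ only in qubit 1: amplitudes (a, b) of (|…0…⟩, |…1…⟩) become ((a + b)/√2, (a − b)/√2). Kets absent from the input have amplitude 0.
(|10⟩, |11⟩): (a, b) = (0, 1) → (1/√2, -1/√2)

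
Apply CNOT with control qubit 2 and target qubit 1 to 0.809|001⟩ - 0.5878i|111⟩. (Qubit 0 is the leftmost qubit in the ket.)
0.809|011⟩ - 0.5878i|101⟩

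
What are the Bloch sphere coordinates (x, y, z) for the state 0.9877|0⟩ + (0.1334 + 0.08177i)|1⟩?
(0.2635, 0.1615, 0.9511)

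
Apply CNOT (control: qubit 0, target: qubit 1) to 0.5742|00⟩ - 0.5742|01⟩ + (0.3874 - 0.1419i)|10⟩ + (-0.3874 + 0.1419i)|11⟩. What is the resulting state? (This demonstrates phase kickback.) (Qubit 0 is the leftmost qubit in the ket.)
0.5742|00⟩ - 0.5742|01⟩ + (-0.3874 + 0.1419i)|10⟩ + (0.3874 - 0.1419i)|11⟩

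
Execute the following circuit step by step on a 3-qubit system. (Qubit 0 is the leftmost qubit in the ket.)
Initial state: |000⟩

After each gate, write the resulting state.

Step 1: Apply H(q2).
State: 1/√2|000⟩ + 1/√2|001⟩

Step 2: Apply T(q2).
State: 1/√2|000⟩ + (1/2 + (1/2)i)|001⟩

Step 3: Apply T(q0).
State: 1/√2|000⟩ + (1/2 + (1/2)i)|001⟩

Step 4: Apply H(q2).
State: (0.8536 + (1/√8)i)|000⟩ + (0.1464 - (1/√8)i)|001⟩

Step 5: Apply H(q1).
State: (0.6036 + 0.25i)|000⟩ + (0.1036 - 0.25i)|001⟩ + (0.6036 + 0.25i)|010⟩ + (0.1036 - 0.25i)|011⟩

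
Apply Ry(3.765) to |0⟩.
-0.3067|0⟩ + 0.9518|1⟩

Ry(3.765) = [[cos(θ/2), −sin(θ/2)], [sin(θ/2), cos(θ/2)]]; θ = 3.765, cos(θ/2) ≈ -0.306681, sin(θ/2) ≈ 0.951812.
With a = amp(|0⟩) = 1 and b = amp(|1⟩) = 0:
new amp(|0⟩) = (-0.306681)·a + (-0.951812)·b = -0.3067
new amp(|1⟩) = (0.951812)·a + (-0.306681)·b = 0.9518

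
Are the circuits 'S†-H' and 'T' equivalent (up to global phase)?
No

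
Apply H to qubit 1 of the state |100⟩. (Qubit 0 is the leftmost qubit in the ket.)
1/√2|100⟩ + 1/√2|110⟩

H on qubit 1 mixes each pair of kets that differ only in qubit 1: amplitudes (a, b) of (|…0…⟩, |…1…⟩) become ((a + b)/√2, (a − b)/√2). Kets absent from the input have amplitude 0.
(|100⟩, |110⟩): (a, b) = (1, 0) → (1/√2, 1/√2)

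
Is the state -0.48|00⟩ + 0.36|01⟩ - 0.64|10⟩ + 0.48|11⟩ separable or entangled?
Separable

Writing the state as a|00⟩ + b|01⟩ + c|10⟩ + d|11⟩, it is a product state iff ad − bc = 0.
Here (a, b, c, d) = (-0.48, 0.36, -0.64, 0.48): ad − bc = (-0.48)(0.48) − (0.36)(-0.64) = 0, so the state is separable.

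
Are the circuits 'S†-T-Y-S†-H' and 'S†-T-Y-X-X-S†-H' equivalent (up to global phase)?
Yes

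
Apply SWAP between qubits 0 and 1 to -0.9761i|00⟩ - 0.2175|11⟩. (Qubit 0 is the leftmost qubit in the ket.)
-0.9761i|00⟩ - 0.2175|11⟩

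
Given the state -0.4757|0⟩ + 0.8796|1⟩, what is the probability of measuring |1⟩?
0.7737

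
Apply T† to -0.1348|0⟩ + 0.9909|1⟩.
-0.1348|0⟩ + (0.7007 - 0.7007i)|1⟩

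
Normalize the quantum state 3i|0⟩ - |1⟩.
0.9487i|0⟩ - 0.3162|1⟩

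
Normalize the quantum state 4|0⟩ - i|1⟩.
0.9701|0⟩ - 0.2425i|1⟩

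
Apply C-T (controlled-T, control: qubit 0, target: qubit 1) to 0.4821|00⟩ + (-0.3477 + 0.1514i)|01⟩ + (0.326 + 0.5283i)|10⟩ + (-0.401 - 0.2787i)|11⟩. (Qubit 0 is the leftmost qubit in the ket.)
0.4821|00⟩ + (-0.3477 + 0.1514i)|01⟩ + (0.326 + 0.5283i)|10⟩ + (-0.08648 - 0.4806i)|11⟩

C-T leaves the control-|0⟩ kets |00⟩, |01⟩ unchanged and applies T to qubit 1 on the control-|1⟩ pair (|10⟩, |11⟩).
T = [[1, 0], [0, (1/√2 + (1/√2)i)]].
With a = amp(|10⟩) = (0.326 + 0.5283i) and b = amp(|11⟩) = (-0.401 - 0.2787i):
new amp(|10⟩) = (1)·a = (0.326 + 0.5283i)
new amp(|11⟩) = (1/√2 + (1/√2)i)·b = (-0.08648 - 0.4806i)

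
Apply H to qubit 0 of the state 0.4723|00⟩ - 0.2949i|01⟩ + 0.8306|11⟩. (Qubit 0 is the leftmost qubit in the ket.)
0.334|00⟩ + (0.5873 - 0.2085i)|01⟩ + 0.334|10⟩ + (-0.5873 - 0.2085i)|11⟩

H on qubit 0 mixes each pair of kets that differ only in qubit 0: amplitudes (a, b) of (|…0…⟩, |…1…⟩) become ((a + b)/√2, (a − b)/√2). Kets absent from the input have amplitude 0.
(|00⟩, |10⟩): (a, b) = (0.4723, 0) → (0.334, 0.334)
(|01⟩, |11⟩): (a, b) = (-0.2949i, 0.8306) → ((0.5873 - 0.2085i), (-0.5873 - 0.2085i))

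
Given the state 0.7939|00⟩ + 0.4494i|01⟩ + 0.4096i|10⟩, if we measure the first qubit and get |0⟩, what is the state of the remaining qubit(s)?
0.8702|0⟩ + 0.4926i|1⟩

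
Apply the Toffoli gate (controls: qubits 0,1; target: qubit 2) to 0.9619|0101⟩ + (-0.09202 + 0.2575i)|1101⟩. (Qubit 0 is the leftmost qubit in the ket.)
0.9619|0101⟩ + (-0.09202 + 0.2575i)|1111⟩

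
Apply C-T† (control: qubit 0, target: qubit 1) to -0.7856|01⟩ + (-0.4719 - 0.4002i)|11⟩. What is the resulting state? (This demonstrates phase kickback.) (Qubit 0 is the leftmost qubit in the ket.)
-0.7856|01⟩ + (-0.6167 + 0.0507i)|11⟩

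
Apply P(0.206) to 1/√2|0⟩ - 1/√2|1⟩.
1/√2|0⟩ + (-0.6922 - 0.1446i)|1⟩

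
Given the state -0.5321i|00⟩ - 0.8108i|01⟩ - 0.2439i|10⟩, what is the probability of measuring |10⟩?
0.05949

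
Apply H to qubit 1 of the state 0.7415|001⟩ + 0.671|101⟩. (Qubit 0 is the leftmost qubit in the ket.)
0.5243|001⟩ + 0.5243|011⟩ + 0.4745|101⟩ + 0.4745|111⟩

H on qubit 1 mixes each pair of kets that differ only in qubit 1: amplitudes (a, b) of (|…0…⟩, |…1…⟩) become ((a + b)/√2, (a − b)/√2). Kets absent from the input have amplitude 0.
(|001⟩, |011⟩): (a, b) = (0.7415, 0) → (0.5243, 0.5243)
(|101⟩, |111⟩): (a, b) = (0.671, 0) → (0.4745, 0.4745)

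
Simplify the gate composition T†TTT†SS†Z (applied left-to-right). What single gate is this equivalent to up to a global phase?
Z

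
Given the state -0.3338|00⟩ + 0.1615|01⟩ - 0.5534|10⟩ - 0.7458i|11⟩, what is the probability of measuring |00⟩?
0.1114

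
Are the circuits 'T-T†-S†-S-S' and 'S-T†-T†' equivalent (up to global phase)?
No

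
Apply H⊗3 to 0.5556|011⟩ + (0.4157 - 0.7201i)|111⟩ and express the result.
(0.3434 - 0.2546i)|000⟩ + (-0.3434 + 0.2546i)|001⟩ + (-0.3434 + 0.2546i)|010⟩ + (0.3434 - 0.2546i)|011⟩ + (0.04946 + 0.2546i)|100⟩ + (-0.04946 - 0.2546i)|101⟩ + (-0.04946 - 0.2546i)|110⟩ + (0.04946 + 0.2546i)|111⟩

H⊗3 gives amp(|y⟩) = (1/2√2) Σ_x (−1)^(x·y) amp(|x⟩), where x·y is the number of positions in which both x and y have a 1.
|000⟩: (0.5556 + (0.4157 - 0.7201i))/(2√2) = (0.3434 - 0.2546i)
|001⟩: (-0.5556 - (0.4157 - 0.7201i))/(2√2) = (-0.3434 + 0.2546i)
|010⟩: (-0.5556 - (0.4157 - 0.7201i))/(2√2) = (-0.3434 + 0.2546i)
|011⟩: (0.5556 + (0.4157 - 0.7201i))/(2√2) = (0.3434 - 0.2546i)
|100⟩: (0.5556 - (0.4157 - 0.7201i))/(2√2) = (0.04946 + 0.2546i)
|101⟩: (-0.5556 + (0.4157 - 0.7201i))/(2√2) = (-0.04946 - 0.2546i)
|110⟩: (-0.5556 + (0.4157 - 0.7201i))/(2√2) = (-0.04946 - 0.2546i)
|111⟩: (0.5556 - (0.4157 - 0.7201i))/(2√2) = (0.04946 + 0.2546i)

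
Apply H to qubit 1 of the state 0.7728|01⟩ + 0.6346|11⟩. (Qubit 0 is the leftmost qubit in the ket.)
0.5465|00⟩ - 0.5465|01⟩ + 0.4487|10⟩ - 0.4487|11⟩

H on qubit 1 mixes each pair of kets that differ only in qubit 1: amplitudes (a, b) of (|…0…⟩, |…1…⟩) become ((a + b)/√2, (a − b)/√2). Kets absent from the input have amplitude 0.
(|00⟩, |01⟩): (a, b) = (0, 0.7728) → (0.5465, -0.5465)
(|10⟩, |11⟩): (a, b) = (0, 0.6346) → (0.4487, -0.4487)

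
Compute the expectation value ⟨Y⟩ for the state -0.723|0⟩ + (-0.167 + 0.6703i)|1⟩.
-0.9693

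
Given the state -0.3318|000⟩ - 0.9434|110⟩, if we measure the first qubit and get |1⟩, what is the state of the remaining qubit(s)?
-|10⟩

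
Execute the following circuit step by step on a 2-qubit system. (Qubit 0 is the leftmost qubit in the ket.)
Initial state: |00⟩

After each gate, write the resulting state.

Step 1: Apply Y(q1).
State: i|01⟩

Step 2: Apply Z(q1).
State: -i|01⟩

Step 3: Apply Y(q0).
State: |11⟩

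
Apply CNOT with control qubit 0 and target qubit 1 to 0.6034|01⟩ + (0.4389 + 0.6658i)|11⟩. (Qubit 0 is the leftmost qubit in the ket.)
0.6034|01⟩ + (0.4389 + 0.6658i)|10⟩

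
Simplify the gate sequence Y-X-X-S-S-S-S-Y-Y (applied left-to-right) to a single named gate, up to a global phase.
Y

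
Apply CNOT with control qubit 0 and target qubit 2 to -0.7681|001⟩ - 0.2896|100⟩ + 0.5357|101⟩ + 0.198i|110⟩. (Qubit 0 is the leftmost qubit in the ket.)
-0.7681|001⟩ + 0.5357|100⟩ - 0.2896|101⟩ + 0.198i|111⟩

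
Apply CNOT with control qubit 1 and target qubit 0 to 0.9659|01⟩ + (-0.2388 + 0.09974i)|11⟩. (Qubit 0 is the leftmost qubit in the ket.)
(-0.2388 + 0.09974i)|01⟩ + 0.9659|11⟩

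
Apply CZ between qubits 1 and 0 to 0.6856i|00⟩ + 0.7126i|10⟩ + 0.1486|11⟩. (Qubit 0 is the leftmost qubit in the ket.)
0.6856i|00⟩ + 0.7126i|10⟩ - 0.1486|11⟩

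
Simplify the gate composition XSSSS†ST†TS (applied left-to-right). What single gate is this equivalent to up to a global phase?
X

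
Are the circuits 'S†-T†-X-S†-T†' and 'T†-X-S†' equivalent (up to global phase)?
No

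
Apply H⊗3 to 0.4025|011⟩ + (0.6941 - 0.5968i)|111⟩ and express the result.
(0.3877 - 0.211i)|000⟩ + (-0.3877 + 0.211i)|001⟩ + (-0.3877 + 0.211i)|010⟩ + (0.3877 - 0.211i)|011⟩ + (-0.1031 + 0.211i)|100⟩ + (0.1031 - 0.211i)|101⟩ + (0.1031 - 0.211i)|110⟩ + (-0.1031 + 0.211i)|111⟩

H⊗3 gives amp(|y⟩) = (1/2√2) Σ_x (−1)^(x·y) amp(|x⟩), where x·y is the number of positions in which both x and y have a 1.
|000⟩: (0.4025 + (0.6941 - 0.5968i))/(2√2) = (0.3877 - 0.211i)
|001⟩: (-0.4025 - (0.6941 - 0.5968i))/(2√2) = (-0.3877 + 0.211i)
|010⟩: (-0.4025 - (0.6941 - 0.5968i))/(2√2) = (-0.3877 + 0.211i)
|011⟩: (0.4025 + (0.6941 - 0.5968i))/(2√2) = (0.3877 - 0.211i)
|100⟩: (0.4025 - (0.6941 - 0.5968i))/(2√2) = (-0.1031 + 0.211i)
|101⟩: (-0.4025 + (0.6941 - 0.5968i))/(2√2) = (0.1031 - 0.211i)
|110⟩: (-0.4025 + (0.6941 - 0.5968i))/(2√2) = (0.1031 - 0.211i)
|111⟩: (0.4025 - (0.6941 - 0.5968i))/(2√2) = (-0.1031 + 0.211i)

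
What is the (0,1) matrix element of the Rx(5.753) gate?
-0.262i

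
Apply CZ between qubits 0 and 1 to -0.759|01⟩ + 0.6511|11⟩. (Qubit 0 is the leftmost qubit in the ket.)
-0.759|01⟩ - 0.6511|11⟩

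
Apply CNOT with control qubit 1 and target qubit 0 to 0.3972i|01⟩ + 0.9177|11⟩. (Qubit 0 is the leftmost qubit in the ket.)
0.9177|01⟩ + 0.3972i|11⟩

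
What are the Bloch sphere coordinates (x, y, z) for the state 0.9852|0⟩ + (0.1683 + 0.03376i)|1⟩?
(0.3316, 0.06652, 0.9412)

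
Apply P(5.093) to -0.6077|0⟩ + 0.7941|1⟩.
-0.6077|0⟩ + (0.295 - 0.7373i)|1⟩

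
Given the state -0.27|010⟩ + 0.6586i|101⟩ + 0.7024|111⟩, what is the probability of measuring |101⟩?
0.4338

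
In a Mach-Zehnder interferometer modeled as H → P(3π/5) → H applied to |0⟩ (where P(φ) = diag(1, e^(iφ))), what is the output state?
(0.3455 + 0.4755i)|0⟩ + (0.6545 - 0.4755i)|1⟩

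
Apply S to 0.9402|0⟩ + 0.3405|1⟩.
0.9402|0⟩ + 0.3405i|1⟩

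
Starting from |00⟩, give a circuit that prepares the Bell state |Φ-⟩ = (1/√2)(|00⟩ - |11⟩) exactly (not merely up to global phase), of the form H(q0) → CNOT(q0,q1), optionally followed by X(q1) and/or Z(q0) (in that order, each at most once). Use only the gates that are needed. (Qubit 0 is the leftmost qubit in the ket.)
H(q0) → CNOT(q0,q1) → Z(q0)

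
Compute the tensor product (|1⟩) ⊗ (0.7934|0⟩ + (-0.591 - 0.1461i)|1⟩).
0.7934|10⟩ + (-0.591 - 0.1461i)|11⟩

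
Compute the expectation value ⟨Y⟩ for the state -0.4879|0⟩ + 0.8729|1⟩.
0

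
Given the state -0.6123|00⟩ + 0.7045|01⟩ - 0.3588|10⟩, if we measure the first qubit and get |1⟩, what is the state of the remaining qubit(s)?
-|0⟩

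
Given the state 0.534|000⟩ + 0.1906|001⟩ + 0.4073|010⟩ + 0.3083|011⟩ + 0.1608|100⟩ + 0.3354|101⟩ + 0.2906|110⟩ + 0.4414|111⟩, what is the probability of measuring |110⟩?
0.08445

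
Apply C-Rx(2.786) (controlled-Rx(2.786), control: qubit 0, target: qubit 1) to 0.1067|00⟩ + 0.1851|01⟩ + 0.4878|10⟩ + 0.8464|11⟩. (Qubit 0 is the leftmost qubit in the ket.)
0.1067|00⟩ + 0.1851|01⟩ + (0.08627 - 0.8331i)|10⟩ + (0.1497 - 0.4801i)|11⟩

C-Rx(2.786) leaves the control-|0⟩ kets |00⟩, |01⟩ unchanged and applies Rx(2.786) to qubit 1 on the control-|1⟩ pair (|10⟩, |11⟩).
Rx(2.786) = [[cos(θ/2), −i·sin(θ/2)], [−i·sin(θ/2), cos(θ/2)]]; θ = 2.786, cos(θ/2) ≈ 0.176861, sin(θ/2) ≈ 0.984236.
With a = amp(|10⟩) = 0.4878 and b = amp(|11⟩) = 0.8464:
new amp(|10⟩) = (0.176861)·a + (-0.984236i)·b = (0.08627 - 0.8331i)
new amp(|11⟩) = (-0.984236i)·a + (0.176861)·b = (0.1497 - 0.4801i)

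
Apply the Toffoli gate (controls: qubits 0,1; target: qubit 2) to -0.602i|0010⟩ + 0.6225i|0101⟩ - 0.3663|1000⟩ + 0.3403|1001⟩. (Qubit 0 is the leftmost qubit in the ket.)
-0.602i|0010⟩ + 0.6225i|0101⟩ - 0.3663|1000⟩ + 0.3403|1001⟩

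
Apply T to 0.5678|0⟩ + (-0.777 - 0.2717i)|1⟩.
0.5678|0⟩ + (-0.3573 - 0.7415i)|1⟩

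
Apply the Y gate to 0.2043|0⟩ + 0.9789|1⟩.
-0.9789i|0⟩ + 0.2043i|1⟩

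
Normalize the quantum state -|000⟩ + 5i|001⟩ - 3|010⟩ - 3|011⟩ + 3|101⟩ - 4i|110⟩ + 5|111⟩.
-0.1031|000⟩ + 0.5157i|001⟩ - 0.3094|010⟩ - 0.3094|011⟩ + 0.3094|101⟩ - 0.4126i|110⟩ + 0.5157|111⟩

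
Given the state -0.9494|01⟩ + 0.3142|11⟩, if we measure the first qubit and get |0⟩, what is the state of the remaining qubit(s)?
-|1⟩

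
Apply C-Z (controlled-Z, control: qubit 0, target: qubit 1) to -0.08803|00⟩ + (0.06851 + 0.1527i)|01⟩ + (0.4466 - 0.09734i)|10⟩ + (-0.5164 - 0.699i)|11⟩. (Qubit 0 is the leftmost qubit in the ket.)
-0.08803|00⟩ + (0.06851 + 0.1527i)|01⟩ + (0.4466 - 0.09734i)|10⟩ + (0.5164 + 0.699i)|11⟩

C-Z leaves the control-|0⟩ kets |00⟩, |01⟩ unchanged and applies Z to qubit 1 on the control-|1⟩ pair (|10⟩, |11⟩).
Z = [[1, 0], [0, -1]].
With a = amp(|10⟩) = (0.4466 - 0.09734i) and b = amp(|11⟩) = (-0.5164 - 0.699i):
new amp(|10⟩) = (1)·a = (0.4466 - 0.09734i)
new amp(|11⟩) = (-1)·b = (0.5164 + 0.699i)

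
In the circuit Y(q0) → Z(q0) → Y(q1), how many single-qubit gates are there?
3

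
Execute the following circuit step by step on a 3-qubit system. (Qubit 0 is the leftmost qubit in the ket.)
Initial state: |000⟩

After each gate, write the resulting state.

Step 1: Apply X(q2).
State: |001⟩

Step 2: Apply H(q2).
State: 1/√2|000⟩ - 1/√2|001⟩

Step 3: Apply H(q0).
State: 1/2|000⟩ - 1/2|001⟩ + 1/2|100⟩ - 1/2|101⟩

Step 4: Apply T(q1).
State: 1/2|000⟩ - 1/2|001⟩ + 1/2|100⟩ - 1/2|101⟩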